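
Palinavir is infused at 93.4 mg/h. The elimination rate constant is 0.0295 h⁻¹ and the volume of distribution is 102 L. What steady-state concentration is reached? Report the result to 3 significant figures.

CL = k · V = 0.0295 × 102 = 3.009 L/h
Css = rate / CL = 93.4 / 3.009 ≈ 31.0 µg/mL

31.0 µg/mL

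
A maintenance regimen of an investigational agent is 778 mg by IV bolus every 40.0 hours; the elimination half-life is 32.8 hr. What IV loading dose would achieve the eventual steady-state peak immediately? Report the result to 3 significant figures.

1360 mg

k = ln 2 / 32.8 = 0.02113 hr⁻¹
Accumulation ratio R = 1 / (1 − e^(−kτ)) = 1 / (1 − e^(−0.02113×40.0)) = 1 / (1 − 0.4294) = 1.753
Loading dose = maintenance dose × R = 778 × 1.753 ≈ 1360 mg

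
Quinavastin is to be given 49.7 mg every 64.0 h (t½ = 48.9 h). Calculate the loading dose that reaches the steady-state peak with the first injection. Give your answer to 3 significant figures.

k = ln 2 / 48.9 = 0.01417 h⁻¹
Accumulation ratio R = 1 / (1 − e^(−kτ)) = 1 / (1 − e^(−0.01417×64.0)) = 1 / (1 − 0.4037) = 1.677
Loading dose = maintenance dose × R = 49.7 × 1.677 ≈ 83.3 mg

83.3 mg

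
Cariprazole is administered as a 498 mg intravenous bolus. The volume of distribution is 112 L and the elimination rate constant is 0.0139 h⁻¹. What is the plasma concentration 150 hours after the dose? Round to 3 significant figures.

C₀ = dose / V = 498 / 112 = 4.446 mg/L
C(t) = C₀ e^(−kt) = 4.446 × e^(−0.01390 × 150) = 4.446 × e^(−2.085) = 4.446 × 0.1243 ≈ 0.553 mg/L

0.553 mg/L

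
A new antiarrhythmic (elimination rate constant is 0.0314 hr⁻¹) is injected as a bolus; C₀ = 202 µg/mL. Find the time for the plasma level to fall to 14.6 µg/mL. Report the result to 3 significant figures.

C(t) = C₀ e^(−kt)  ⇒  t = ln(C₀/C) / k
t = ln(202/14.6) / 0.03140 = 2.627 / 0.03140 ≈ 83.7 hours

83.7 hours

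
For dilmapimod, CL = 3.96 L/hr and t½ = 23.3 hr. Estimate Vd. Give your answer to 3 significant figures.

133 L

k = ln 2 / t½ = ln 2 / 23.3 = 0.02975 hr⁻¹
V = CL / k = 3.96 / 0.02975 ≈ 133 L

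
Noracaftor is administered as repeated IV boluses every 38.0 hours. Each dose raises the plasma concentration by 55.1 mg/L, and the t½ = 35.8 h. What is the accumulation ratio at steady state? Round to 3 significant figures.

1.92

k = ln 2 / 35.8 = 0.01936 h⁻¹
Fraction remaining after one interval: e^(−kτ) = e^(−0.01936 × 38.0) = 0.4791
R = 1 / (1 − 0.4791) = 1 / 0.5209 ≈ 1.92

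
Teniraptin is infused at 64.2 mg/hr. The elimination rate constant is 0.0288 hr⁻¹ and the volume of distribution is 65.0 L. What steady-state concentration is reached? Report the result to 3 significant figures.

34.3 mg/L

CL = k · V = 0.0288 × 65.0 = 1.872 L/hr
Css = rate / CL = 64.2 / 1.872 ≈ 34.3 mg/L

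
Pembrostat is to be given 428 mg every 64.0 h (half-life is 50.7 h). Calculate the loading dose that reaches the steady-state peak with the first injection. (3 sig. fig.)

k = ln 2 / 50.7 = 0.01367 h⁻¹
Accumulation ratio R = 1 / (1 − e^(−kτ)) = 1 / (1 − e^(−0.01367×64.0)) = 1 / (1 − 0.4169) = 1.715
Loading dose = maintenance dose × R = 428 × 1.715 ≈ 734 mg

734 mg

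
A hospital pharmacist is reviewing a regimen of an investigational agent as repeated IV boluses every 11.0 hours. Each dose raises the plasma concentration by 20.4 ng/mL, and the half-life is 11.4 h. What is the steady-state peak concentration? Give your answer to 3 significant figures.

41.8 ng/mL

k = ln 2 / 11.4 = 0.06080 h⁻¹
Fraction remaining after one interval: e^(−kτ) = e^(−0.06080 × 11.0) = 0.5123
R = 1 / (1 − 0.5123) = 2.050
Css,max = 20.4 × 2.050 ≈ 41.8 ng/mL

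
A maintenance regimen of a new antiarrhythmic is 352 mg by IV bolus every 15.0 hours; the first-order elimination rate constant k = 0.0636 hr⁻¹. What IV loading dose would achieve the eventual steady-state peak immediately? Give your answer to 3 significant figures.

573 mg

Accumulation ratio R = 1 / (1 − e^(−kτ)) = 1 / (1 − e^(−0.06360×15.0)) = 1 / (1 − 0.3852) = 1.627
Loading dose = maintenance dose × R = 352 × 1.627 ≈ 573 mg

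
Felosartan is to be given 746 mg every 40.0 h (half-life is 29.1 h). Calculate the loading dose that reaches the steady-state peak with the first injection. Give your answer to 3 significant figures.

1210 mg

k = ln 2 / 29.1 = 0.02382 h⁻¹
Accumulation ratio R = 1 / (1 − e^(−kτ)) = 1 / (1 − e^(−0.02382×40.0)) = 1 / (1 − 0.3857) = 1.628
Loading dose = maintenance dose × R = 746 × 1.628 ≈ 1210 mg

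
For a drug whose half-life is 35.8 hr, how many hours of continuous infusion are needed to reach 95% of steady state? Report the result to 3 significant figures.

155 hours

k = ln 2 / 35.8 = 0.01936 hr⁻¹
f = 1 − e^(−kt)  ⇒  t = −ln(1 − f) / k
t = −ln(1 − 0.95) / 0.01936 = 2.996 / 0.01936 ≈ 155 hours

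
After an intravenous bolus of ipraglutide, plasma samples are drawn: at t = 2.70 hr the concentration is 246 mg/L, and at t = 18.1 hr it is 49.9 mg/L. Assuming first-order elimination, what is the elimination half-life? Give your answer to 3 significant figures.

k = ln(C₁/C₂) / (t₂ − t₁) = ln(246/49.9) / (18.1 − 2.70)
  = 1.595 / 15.40 = 0.1036 hr⁻¹
t½ = ln 2 / k = ln 2 / 0.1036 ≈ 6.69 hours

6.69 hours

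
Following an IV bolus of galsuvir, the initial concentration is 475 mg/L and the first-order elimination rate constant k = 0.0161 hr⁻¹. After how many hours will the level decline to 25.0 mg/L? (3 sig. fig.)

C(t) = C₀ e^(−kt)  ⇒  t = ln(C₀/C) / k
t = ln(475/25.0) / 0.01610 = 2.944 / 0.01610 ≈ 183 hours

183 hours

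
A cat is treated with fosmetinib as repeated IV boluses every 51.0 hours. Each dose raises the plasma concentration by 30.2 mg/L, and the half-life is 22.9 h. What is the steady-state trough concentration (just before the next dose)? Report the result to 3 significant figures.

k = ln 2 / 22.9 = 0.03027 h⁻¹
Fraction remaining after one interval: e^(−kτ) = e^(−0.03027 × 51.0) = 0.2136
R = 1 / (1 − 0.2136) = 1.272
Css,max = 30.2 × 1.272 = 38.40 mg/L
Css,min = Css,max × e^(−kτ) = 38.40 × 0.2136 ≈ 8.20 mg/L

8.20 mg/L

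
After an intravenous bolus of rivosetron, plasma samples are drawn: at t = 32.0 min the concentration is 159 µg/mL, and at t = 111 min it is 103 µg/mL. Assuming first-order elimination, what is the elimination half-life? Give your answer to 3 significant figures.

126 minutes

k = ln(C₁/C₂) / (t₂ − t₁) = ln(159/103) / (111 − 32.0)
  = 0.4342 / 79.00 = 0.005496 min⁻¹
t½ = ln 2 / k = ln 2 / 0.005496 ≈ 126 minutes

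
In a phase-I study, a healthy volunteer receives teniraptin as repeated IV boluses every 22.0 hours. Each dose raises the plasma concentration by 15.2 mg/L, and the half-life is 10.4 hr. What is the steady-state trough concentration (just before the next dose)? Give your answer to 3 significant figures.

4.56 mg/L

k = ln 2 / 10.4 = 0.06665 hr⁻¹
Fraction remaining after one interval: e^(−kτ) = e^(−0.06665 × 22.0) = 0.2308
R = 1 / (1 − 0.2308) = 1.300
Css,max = 15.2 × 1.300 = 19.76 mg/L
Css,min = Css,max × e^(−kτ) = 19.76 × 0.2308 ≈ 4.56 mg/L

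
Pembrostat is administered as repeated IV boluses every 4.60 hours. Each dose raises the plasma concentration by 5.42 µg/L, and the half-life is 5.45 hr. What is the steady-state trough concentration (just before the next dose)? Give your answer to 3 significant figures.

k = ln 2 / 5.45 = 0.1272 hr⁻¹
Fraction remaining after one interval: e^(−kτ) = e^(−0.1272 × 4.60) = 0.5571
R = 1 / (1 − 0.5571) = 2.258
Css,max = 5.42 × 2.258 = 12.24 µg/L
Css,min = Css,max × e^(−kτ) = 12.24 × 0.5571 ≈ 6.82 µg/L

6.82 µg/L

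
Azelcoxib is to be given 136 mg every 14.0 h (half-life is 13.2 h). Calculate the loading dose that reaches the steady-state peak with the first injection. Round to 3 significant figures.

k = ln 2 / 13.2 = 0.05251 h⁻¹
Accumulation ratio R = 1 / (1 − e^(−kτ)) = 1 / (1 − e^(−0.05251×14.0)) = 1 / (1 − 0.4794) = 1.921
Loading dose = maintenance dose × R = 136 × 1.921 ≈ 261 mg

261 mg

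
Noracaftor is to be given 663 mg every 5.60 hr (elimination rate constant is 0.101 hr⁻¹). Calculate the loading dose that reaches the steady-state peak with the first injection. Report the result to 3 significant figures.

Accumulation ratio R = 1 / (1 − e^(−kτ)) = 1 / (1 − e^(−0.1010×5.60)) = 1 / (1 − 0.5680) = 2.315
Loading dose = maintenance dose × R = 663 × 2.315 ≈ 1530 mg

1530 mg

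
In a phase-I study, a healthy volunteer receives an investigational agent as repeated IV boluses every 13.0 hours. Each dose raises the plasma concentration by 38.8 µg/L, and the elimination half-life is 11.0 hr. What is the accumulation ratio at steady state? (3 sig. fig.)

1.79

k = ln 2 / 11.0 = 0.06301 hr⁻¹
Fraction remaining after one interval: e^(−kτ) = e^(−0.06301 × 13.0) = 0.4408
R = 1 / (1 − 0.4408) = 1 / 0.5592 ≈ 1.79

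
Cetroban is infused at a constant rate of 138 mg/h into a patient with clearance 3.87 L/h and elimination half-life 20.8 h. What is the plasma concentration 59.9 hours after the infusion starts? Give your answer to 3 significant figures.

30.8 mg/L

Css = rate / CL = 138 / 3.87 = 35.66 mg/L
k = ln 2 / 20.8 = 0.03332 h⁻¹
C(t) = Css (1 − e^(−kt)) = 35.66 × (1 − e^(−1.996)) = 35.66 × 0.8641 ≈ 30.8 mg/L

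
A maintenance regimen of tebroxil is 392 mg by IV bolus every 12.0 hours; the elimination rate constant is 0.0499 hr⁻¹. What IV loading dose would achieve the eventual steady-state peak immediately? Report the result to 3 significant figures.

870 mg

Accumulation ratio R = 1 / (1 − e^(−kτ)) = 1 / (1 − e^(−0.04990×12.0)) = 1 / (1 − 0.5495) = 2.220
Loading dose = maintenance dose × R = 392 × 2.220 ≈ 870 mg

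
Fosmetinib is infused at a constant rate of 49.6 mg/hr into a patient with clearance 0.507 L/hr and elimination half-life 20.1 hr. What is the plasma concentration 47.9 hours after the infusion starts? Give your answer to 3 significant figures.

Css = rate / CL = 49.6 / 0.507 = 97.83 mg/L
k = ln 2 / 20.1 = 0.03448 hr⁻¹
C(t) = Css (1 − e^(−kt)) = 97.83 × (1 − e^(−1.652)) = 97.83 × 0.8083 ≈ 79.1 mg/L

79.1 mg/L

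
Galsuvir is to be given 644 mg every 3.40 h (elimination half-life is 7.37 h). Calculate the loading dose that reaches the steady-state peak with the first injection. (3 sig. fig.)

2350 mg

k = ln 2 / 7.37 = 0.09405 h⁻¹
Accumulation ratio R = 1 / (1 − e^(−kτ)) = 1 / (1 − e^(−0.09405×3.40)) = 1 / (1 − 0.7263) = 3.654
Loading dose = maintenance dose × R = 644 × 3.654 ≈ 2350 mg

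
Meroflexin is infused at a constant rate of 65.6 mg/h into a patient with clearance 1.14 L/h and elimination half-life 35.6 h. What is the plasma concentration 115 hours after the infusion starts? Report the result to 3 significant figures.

Css = rate / CL = 65.6 / 1.14 = 57.54 mg/L
k = ln 2 / 35.6 = 0.01947 h⁻¹
C(t) = Css (1 − e^(−kt)) = 57.54 × (1 − e^(−2.239)) = 57.54 × 0.8934 ≈ 51.4 mg/L

51.4 mg/L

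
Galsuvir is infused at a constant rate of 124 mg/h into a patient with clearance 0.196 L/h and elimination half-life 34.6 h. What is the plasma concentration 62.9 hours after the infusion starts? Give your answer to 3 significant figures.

Css = rate / CL = 124 / 0.196 = 632.7 mg/L
k = ln 2 / 34.6 = 0.02003 h⁻¹
C(t) = Css (1 − e^(−kt)) = 632.7 × (1 − e^(−1.260)) = 632.7 × 0.7164 ≈ 453 mg/L

453 mg/L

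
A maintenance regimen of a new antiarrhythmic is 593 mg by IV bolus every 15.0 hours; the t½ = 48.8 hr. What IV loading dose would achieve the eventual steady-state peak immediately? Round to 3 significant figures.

k = ln 2 / 48.8 = 0.01420 hr⁻¹
Accumulation ratio R = 1 / (1 − e^(−kτ)) = 1 / (1 − e^(−0.01420×15.0)) = 1 / (1 − 0.8081) = 5.211
Loading dose = maintenance dose × R = 593 × 5.211 ≈ 3090 mg

3090 mg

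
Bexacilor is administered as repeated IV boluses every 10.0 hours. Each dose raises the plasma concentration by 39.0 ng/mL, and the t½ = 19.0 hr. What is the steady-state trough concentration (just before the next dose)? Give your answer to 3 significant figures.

k = ln 2 / 19.0 = 0.03648 hr⁻¹
Fraction remaining after one interval: e^(−kτ) = e^(−0.03648 × 10.0) = 0.6943
R = 1 / (1 − 0.6943) = 3.271
Css,max = 39.0 × 3.271 = 127.6 ng/mL
Css,min = Css,max × e^(−kτ) = 127.6 × 0.6943 ≈ 88.6 ng/mL

88.6 ng/mL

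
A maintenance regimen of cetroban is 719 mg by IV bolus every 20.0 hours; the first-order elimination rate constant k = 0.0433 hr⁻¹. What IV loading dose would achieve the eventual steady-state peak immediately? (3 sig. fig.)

1240 mg

Accumulation ratio R = 1 / (1 − e^(−kτ)) = 1 / (1 − e^(−0.04330×20.0)) = 1 / (1 − 0.4206) = 1.726
Loading dose = maintenance dose × R = 719 × 1.726 ≈ 1240 mg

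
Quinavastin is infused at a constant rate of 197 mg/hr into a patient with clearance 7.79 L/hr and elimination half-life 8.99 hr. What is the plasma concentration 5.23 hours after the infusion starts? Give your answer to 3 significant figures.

8.39 mg/L

Css = rate / CL = 197 / 7.79 = 25.29 mg/L
k = ln 2 / 8.99 = 0.07710 hr⁻¹
C(t) = Css (1 − e^(−kt)) = 25.29 × (1 − e^(−0.4032)) = 25.29 × 0.3319 ≈ 8.39 mg/L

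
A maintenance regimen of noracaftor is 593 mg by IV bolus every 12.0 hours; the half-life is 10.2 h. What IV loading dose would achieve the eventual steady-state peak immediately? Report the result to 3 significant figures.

k = ln 2 / 10.2 = 0.06796 h⁻¹
Accumulation ratio R = 1 / (1 − e^(−kτ)) = 1 / (1 − e^(−0.06796×12.0)) = 1 / (1 − 0.4424) = 1.794
Loading dose = maintenance dose × R = 593 × 1.794 ≈ 1060 mg

1060 mg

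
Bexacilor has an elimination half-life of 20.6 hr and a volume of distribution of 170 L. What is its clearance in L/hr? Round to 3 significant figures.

k = ln 2 / t½ = ln 2 / 20.6 = 0.03365 hr⁻¹
CL = k · V = 0.03365 × 170 ≈ 5.72 L/hr

5.72 L/hr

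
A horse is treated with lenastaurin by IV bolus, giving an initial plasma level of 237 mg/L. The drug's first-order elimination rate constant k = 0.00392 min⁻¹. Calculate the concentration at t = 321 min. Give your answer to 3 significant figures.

C(t) = C₀ e^(−kt) = 237 × e^(−0.003920 × 321) = 237 × e^(−1.258) = 237 × 0.2841 ≈ 67.3 mg/L

67.3 mg/L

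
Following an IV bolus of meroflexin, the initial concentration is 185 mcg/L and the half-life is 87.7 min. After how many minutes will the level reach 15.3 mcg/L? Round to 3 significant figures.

315 minutes

k = ln 2 / 87.7 = 0.007904 min⁻¹
C(t) = C₀ e^(−kt)  ⇒  t = ln(C₀/C) / k
t = ln(185/15.3) / 0.007904 = 2.493 / 0.007904 ≈ 315 minutes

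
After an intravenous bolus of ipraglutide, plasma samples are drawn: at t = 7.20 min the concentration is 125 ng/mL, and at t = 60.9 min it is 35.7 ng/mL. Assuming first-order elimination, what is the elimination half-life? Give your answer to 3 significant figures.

29.7 minutes

k = ln(C₁/C₂) / (t₂ − t₁) = ln(125/35.7) / (60.9 − 7.20)
  = 1.253 / 53.70 = 0.02334 min⁻¹
t½ = ln 2 / k = ln 2 / 0.02334 ≈ 29.7 minutes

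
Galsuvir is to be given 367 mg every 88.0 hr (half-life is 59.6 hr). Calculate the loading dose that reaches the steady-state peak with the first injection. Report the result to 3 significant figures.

k = ln 2 / 59.6 = 0.01163 hr⁻¹
Accumulation ratio R = 1 / (1 − e^(−kτ)) = 1 / (1 − e^(−0.01163×88.0)) = 1 / (1 − 0.3594) = 1.561
Loading dose = maintenance dose × R = 367 × 1.561 ≈ 573 mg

573 mg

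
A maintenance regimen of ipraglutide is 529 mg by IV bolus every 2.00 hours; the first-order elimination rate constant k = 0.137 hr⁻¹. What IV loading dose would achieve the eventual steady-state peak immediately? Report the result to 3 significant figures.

2210 mg

Accumulation ratio R = 1 / (1 − e^(−kτ)) = 1 / (1 − e^(−0.1370×2.00)) = 1 / (1 − 0.7603) = 4.172
Loading dose = maintenance dose × R = 529 × 4.172 ≈ 2210 mg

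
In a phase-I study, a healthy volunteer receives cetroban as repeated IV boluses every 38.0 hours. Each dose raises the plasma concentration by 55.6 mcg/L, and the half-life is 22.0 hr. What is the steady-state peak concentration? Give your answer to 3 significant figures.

k = ln 2 / 22.0 = 0.03151 hr⁻¹
Fraction remaining after one interval: e^(−kτ) = e^(−0.03151 × 38.0) = 0.3020
R = 1 / (1 − 0.3020) = 1.433
Css,max = 55.6 × 1.433 ≈ 79.7 mcg/L

79.7 mcg/L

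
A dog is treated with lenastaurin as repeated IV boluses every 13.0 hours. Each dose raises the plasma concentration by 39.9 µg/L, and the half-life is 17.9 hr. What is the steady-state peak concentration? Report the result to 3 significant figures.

k = ln 2 / 17.9 = 0.03872 hr⁻¹
Fraction remaining after one interval: e^(−kτ) = e^(−0.03872 × 13.0) = 0.6045
R = 1 / (1 − 0.6045) = 2.528
Css,max = 39.9 × 2.528 ≈ 101 µg/L

101 µg/L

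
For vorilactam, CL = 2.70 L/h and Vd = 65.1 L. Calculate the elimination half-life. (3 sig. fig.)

k = CL / V = 2.70 / 65.1 = 0.04147 h⁻¹
t½ = ln 2 / k = ln 2 / 0.04147 ≈ 16.7 hours

16.7 hours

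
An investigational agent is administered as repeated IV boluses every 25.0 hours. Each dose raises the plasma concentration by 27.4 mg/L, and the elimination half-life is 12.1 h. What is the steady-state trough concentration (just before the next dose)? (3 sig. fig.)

8.60 mg/L

k = ln 2 / 12.1 = 0.05728 h⁻¹
Fraction remaining after one interval: e^(−kτ) = e^(−0.05728 × 25.0) = 0.2388
R = 1 / (1 − 0.2388) = 1.314
Css,max = 27.4 × 1.314 = 36.00 mg/L
Css,min = Css,max × e^(−kτ) = 36.00 × 0.2388 ≈ 8.60 mg/L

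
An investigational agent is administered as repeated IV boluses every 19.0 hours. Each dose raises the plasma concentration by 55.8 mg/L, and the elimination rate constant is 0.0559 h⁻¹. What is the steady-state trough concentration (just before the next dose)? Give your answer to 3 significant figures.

Fraction remaining after one interval: e^(−kτ) = e^(−0.05590 × 19.0) = 0.3457
R = 1 / (1 − 0.3457) = 1.528
Css,max = 55.8 × 1.528 = 85.29 mg/L
Css,min = Css,max × e^(−kτ) = 85.29 × 0.3457 ≈ 29.5 mg/L

29.5 mg/L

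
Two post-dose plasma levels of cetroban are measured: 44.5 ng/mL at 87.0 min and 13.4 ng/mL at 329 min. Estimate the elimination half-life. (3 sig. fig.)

k = ln(C₁/C₂) / (t₂ − t₁) = ln(44.5/13.4) / (329 − 87.0)
  = 1.200 / 242.0 = 0.004960 min⁻¹
t½ = ln 2 / k = ln 2 / 0.004960 ≈ 140 minutes

140 minutes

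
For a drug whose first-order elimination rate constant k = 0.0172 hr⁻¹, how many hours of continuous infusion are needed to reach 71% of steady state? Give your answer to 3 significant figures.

f = 1 − e^(−kt)  ⇒  t = −ln(1 − f) / k
t = −ln(1 − 0.71) / 0.01720 = 1.238 / 0.01720 ≈ 72.0 hours

72.0 hours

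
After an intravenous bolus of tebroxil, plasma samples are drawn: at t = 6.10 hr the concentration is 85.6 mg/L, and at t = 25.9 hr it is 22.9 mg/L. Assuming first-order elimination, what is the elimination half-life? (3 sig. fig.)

k = ln(C₁/C₂) / (t₂ − t₁) = ln(85.6/22.9) / (25.9 − 6.10)
  = 1.319 / 19.80 = 0.06659 hr⁻¹
t½ = ln 2 / k = ln 2 / 0.06659 ≈ 10.4 hours

10.4 hours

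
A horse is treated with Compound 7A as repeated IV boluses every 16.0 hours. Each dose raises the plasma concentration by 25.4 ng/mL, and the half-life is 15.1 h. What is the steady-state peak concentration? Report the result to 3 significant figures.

k = ln 2 / 15.1 = 0.04590 h⁻¹
Fraction remaining after one interval: e^(−kτ) = e^(−0.04590 × 16.0) = 0.4798
R = 1 / (1 − 0.4798) = 1.922
Css,max = 25.4 × 1.922 ≈ 48.8 ng/mL

48.8 ng/mL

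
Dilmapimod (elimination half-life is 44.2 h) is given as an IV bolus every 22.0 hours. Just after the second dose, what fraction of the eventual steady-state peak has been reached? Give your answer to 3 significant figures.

0.498

k = ln 2 / 44.2 = 0.01568 h⁻¹
f_n = 1 − e^(−nkτ) = 1 − e^(−2 × 0.01568 × 22.0) = 1 − e^(−0.6900) = 1 − 0.5016 ≈ 0.498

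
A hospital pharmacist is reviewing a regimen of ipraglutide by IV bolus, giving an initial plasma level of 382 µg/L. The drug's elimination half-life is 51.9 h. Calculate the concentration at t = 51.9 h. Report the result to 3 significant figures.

k = ln 2 / 51.9 = 0.01336 h⁻¹
C(t) = C₀ e^(−kt) = 382 × e^(−0.01336 × 51.9) = 382 × e^(−0.6931) = 382 × 0.5000 ≈ 191 µg/L

191 µg/L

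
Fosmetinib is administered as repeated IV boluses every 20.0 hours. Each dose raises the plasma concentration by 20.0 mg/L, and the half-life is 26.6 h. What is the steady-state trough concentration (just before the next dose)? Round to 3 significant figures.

k = ln 2 / 26.6 = 0.02606 h⁻¹
Fraction remaining after one interval: e^(−kτ) = e^(−0.02606 × 20.0) = 0.5938
R = 1 / (1 − 0.5938) = 2.462
Css,max = 20.0 × 2.462 = 49.24 mg/L
Css,min = Css,max × e^(−kτ) = 49.24 × 0.5938 ≈ 29.2 mg/L

29.2 mg/L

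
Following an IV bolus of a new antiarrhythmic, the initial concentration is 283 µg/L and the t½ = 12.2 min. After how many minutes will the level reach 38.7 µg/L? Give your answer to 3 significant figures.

35.0 minutes

k = ln 2 / 12.2 = 0.05682 min⁻¹
C(t) = C₀ e^(−kt)  ⇒  t = ln(C₀/C) / k
t = ln(283/38.7) / 0.05682 = 1.990 / 0.05682 ≈ 35.0 minutes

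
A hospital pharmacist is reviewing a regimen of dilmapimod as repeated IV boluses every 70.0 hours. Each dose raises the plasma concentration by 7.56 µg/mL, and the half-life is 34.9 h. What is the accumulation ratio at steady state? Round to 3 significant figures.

1.33

k = ln 2 / 34.9 = 0.01986 h⁻¹
Fraction remaining after one interval: e^(−kτ) = e^(−0.01986 × 70.0) = 0.2490
R = 1 / (1 − 0.2490) = 1 / 0.7510 ≈ 1.33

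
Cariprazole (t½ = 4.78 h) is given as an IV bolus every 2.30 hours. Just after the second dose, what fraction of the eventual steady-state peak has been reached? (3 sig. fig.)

0.487

k = ln 2 / 4.78 = 0.1450 h⁻¹
f_n = 1 − e^(−nkτ) = 1 − e^(−2 × 0.1450 × 2.30) = 1 − e^(−0.6670) = 1 − 0.5132 ≈ 0.487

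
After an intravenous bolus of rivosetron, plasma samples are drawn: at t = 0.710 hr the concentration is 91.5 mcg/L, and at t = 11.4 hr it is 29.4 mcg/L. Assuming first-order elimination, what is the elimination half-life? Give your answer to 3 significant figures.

6.53 hours

k = ln(C₁/C₂) / (t₂ − t₁) = ln(91.5/29.4) / (11.4 − 0.710)
  = 1.135 / 10.69 = 0.1062 hr⁻¹
t½ = ln 2 / k = ln 2 / 0.1062 ≈ 6.53 hours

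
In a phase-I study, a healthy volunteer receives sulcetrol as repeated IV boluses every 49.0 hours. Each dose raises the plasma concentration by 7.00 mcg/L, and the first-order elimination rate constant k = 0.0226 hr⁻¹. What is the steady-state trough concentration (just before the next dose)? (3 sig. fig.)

3.45 mcg/L

Fraction remaining after one interval: e^(−kτ) = e^(−0.02260 × 49.0) = 0.3304
R = 1 / (1 − 0.3304) = 1.493
Css,max = 7.00 × 1.493 = 10.45 mcg/L
Css,min = Css,max × e^(−kτ) = 10.45 × 0.3304 ≈ 3.45 mcg/L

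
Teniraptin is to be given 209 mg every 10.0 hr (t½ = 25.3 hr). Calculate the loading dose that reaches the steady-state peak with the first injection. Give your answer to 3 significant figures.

872 mg

k = ln 2 / 25.3 = 0.02740 hr⁻¹
Accumulation ratio R = 1 / (1 − e^(−kτ)) = 1 / (1 − e^(−0.02740×10.0)) = 1 / (1 − 0.7604) = 4.173
Loading dose = maintenance dose × R = 209 × 4.173 ≈ 872 mg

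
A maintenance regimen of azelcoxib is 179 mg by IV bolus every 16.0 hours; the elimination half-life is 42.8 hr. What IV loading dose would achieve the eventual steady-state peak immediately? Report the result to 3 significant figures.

k = ln 2 / 42.8 = 0.01620 hr⁻¹
Accumulation ratio R = 1 / (1 − e^(−kτ)) = 1 / (1 − e^(−0.01620×16.0)) = 1 / (1 − 0.7717) = 4.381
Loading dose = maintenance dose × R = 179 × 4.381 ≈ 784 mg

784 mg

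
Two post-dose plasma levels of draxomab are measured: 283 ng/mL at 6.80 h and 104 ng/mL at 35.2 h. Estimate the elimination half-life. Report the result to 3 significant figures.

k = ln(C₁/C₂) / (t₂ − t₁) = ln(283/104) / (35.2 − 6.80)
  = 1.001 / 28.40 = 0.03525 h⁻¹
t½ = ln 2 / k = ln 2 / 0.03525 ≈ 19.7 hours

19.7 hours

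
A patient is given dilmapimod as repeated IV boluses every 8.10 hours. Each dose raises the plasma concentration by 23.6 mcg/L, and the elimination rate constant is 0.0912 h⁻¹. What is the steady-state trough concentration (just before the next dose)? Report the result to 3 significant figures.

Fraction remaining after one interval: e^(−kτ) = e^(−0.09120 × 8.10) = 0.4777
R = 1 / (1 − 0.4777) = 1.915
Css,max = 23.6 × 1.915 = 45.19 mcg/L
Css,min = Css,max × e^(−kτ) = 45.19 × 0.4777 ≈ 21.6 mcg/L

21.6 mcg/L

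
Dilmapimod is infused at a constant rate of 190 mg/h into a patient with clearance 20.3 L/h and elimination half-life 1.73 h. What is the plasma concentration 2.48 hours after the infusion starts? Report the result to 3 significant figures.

Css = rate / CL = 190 / 20.3 = 9.360 mg/L
k = ln 2 / 1.73 = 0.4007 h⁻¹
C(t) = Css (1 − e^(−kt)) = 9.360 × (1 − e^(−0.9936)) = 9.360 × 0.6298 ≈ 5.89 mg/L

5.89 mg/L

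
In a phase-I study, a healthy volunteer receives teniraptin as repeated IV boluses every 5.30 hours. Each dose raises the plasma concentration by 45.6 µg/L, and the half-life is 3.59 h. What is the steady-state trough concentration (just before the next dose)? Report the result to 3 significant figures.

k = ln 2 / 3.59 = 0.1931 h⁻¹
Fraction remaining after one interval: e^(−kτ) = e^(−0.1931 × 5.30) = 0.3594
R = 1 / (1 − 0.3594) = 1.561
Css,max = 45.6 × 1.561 = 71.18 µg/L
Css,min = Css,max × e^(−kτ) = 71.18 × 0.3594 ≈ 25.6 µg/L

25.6 µg/L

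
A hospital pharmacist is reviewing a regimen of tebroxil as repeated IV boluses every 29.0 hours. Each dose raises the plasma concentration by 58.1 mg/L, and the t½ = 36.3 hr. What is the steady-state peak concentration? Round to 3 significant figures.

137 mg/L

k = ln 2 / 36.3 = 0.01909 hr⁻¹
Fraction remaining after one interval: e^(−kτ) = e^(−0.01909 × 29.0) = 0.5748
R = 1 / (1 − 0.5748) = 2.352
Css,max = 58.1 × 2.352 ≈ 137 mg/L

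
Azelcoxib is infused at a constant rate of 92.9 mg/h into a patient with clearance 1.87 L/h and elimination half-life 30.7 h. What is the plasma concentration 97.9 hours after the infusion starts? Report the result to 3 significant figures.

Css = rate / CL = 92.9 / 1.87 = 49.68 mg/L
k = ln 2 / 30.7 = 0.02258 h⁻¹
C(t) = Css (1 − e^(−kt)) = 49.68 × (1 − e^(−2.210)) = 49.68 × 0.8903 ≈ 44.2 mg/L

44.2 mg/L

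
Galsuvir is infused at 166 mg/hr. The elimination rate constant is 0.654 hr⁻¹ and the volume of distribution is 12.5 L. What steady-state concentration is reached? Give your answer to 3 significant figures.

20.3 µg/mL

CL = k · V = 0.654 × 12.5 = 8.175 L/hr
Css = rate / CL = 166 / 8.175 ≈ 20.3 µg/mL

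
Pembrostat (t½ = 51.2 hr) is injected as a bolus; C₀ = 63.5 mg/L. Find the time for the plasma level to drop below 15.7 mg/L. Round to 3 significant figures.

k = ln 2 / 51.2 = 0.01354 hr⁻¹
C(t) = C₀ e^(−kt)  ⇒  t = ln(C₀/C) / k
t = ln(63.5/15.7) / 0.01354 = 1.397 / 0.01354 ≈ 103 hours

103 hours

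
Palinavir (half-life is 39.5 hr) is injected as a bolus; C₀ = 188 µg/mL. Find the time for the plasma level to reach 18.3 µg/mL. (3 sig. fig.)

133 hours

k = ln 2 / 39.5 = 0.01755 hr⁻¹
C(t) = C₀ e^(−kt)  ⇒  t = ln(C₀/C) / k
t = ln(188/18.3) / 0.01755 = 2.330 / 0.01755 ≈ 133 hours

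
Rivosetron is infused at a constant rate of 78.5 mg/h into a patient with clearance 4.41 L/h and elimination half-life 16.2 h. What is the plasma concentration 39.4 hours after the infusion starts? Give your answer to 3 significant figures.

Css = rate / CL = 78.5 / 4.41 = 17.80 mg/L
k = ln 2 / 16.2 = 0.04279 h⁻¹
C(t) = Css (1 − e^(−kt)) = 17.80 × (1 − e^(−1.686)) = 17.80 × 0.8147 ≈ 14.5 mg/L

14.5 mg/L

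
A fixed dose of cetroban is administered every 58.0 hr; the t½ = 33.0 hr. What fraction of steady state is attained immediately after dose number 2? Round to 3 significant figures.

k = ln 2 / 33.0 = 0.02100 hr⁻¹
f_n = 1 − e^(−nkτ) = 1 − e^(−2 × 0.02100 × 58.0) = 1 − e^(−2.437) = 1 − 0.08746 ≈ 0.913

0.913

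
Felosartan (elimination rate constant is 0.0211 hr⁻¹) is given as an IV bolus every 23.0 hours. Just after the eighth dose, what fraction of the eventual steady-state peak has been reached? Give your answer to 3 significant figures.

0.979

f_n = 1 − e^(−nkτ) = 1 − e^(−8 × 0.02110 × 23.0) = 1 − e^(−3.882) = 1 − 0.02060 ≈ 0.979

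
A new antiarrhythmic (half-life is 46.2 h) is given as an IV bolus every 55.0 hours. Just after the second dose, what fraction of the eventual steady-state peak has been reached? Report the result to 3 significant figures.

0.808

k = ln 2 / 46.2 = 0.01500 h⁻¹
f_n = 1 − e^(−nkτ) = 1 − e^(−2 × 0.01500 × 55.0) = 1 − e^(−1.650) = 1 − 0.1920 ≈ 0.808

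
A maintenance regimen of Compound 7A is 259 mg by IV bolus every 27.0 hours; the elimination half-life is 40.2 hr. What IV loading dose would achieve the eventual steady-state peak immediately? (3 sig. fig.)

696 mg

k = ln 2 / 40.2 = 0.01724 hr⁻¹
Accumulation ratio R = 1 / (1 − e^(−kτ)) = 1 / (1 − e^(−0.01724×27.0)) = 1 / (1 − 0.6278) = 2.687
Loading dose = maintenance dose × R = 259 × 2.687 ≈ 696 mg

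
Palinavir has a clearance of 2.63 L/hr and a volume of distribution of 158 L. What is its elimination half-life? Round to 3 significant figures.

k = CL / V = 2.63 / 158 = 0.01665 hr⁻¹
t½ = ln 2 / k = ln 2 / 0.01665 ≈ 41.6 hours

41.6 hours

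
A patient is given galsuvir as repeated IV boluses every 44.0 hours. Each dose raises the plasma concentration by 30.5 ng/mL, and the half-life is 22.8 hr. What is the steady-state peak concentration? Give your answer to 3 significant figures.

k = ln 2 / 22.8 = 0.03040 hr⁻¹
Fraction remaining after one interval: e^(−kτ) = e^(−0.03040 × 44.0) = 0.2625
R = 1 / (1 − 0.2625) = 1.356
Css,max = 30.5 × 1.356 ≈ 41.4 ng/mL

41.4 ng/mL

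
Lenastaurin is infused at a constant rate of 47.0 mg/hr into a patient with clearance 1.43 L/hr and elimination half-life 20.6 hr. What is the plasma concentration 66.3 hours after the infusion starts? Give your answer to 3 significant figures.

29.3 mg/L

Css = rate / CL = 47.0 / 1.43 = 32.87 mg/L
k = ln 2 / 20.6 = 0.03365 hr⁻¹
C(t) = Css (1 − e^(−kt)) = 32.87 × (1 − e^(−2.231)) = 32.87 × 0.8926 ≈ 29.3 mg/L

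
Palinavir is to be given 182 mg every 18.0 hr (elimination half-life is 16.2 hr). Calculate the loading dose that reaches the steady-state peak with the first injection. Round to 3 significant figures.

k = ln 2 / 16.2 = 0.04279 hr⁻¹
Accumulation ratio R = 1 / (1 − e^(−kτ)) = 1 / (1 − e^(−0.04279×18.0)) = 1 / (1 − 0.4629) = 1.862
Loading dose = maintenance dose × R = 182 × 1.862 ≈ 339 mg

339 mg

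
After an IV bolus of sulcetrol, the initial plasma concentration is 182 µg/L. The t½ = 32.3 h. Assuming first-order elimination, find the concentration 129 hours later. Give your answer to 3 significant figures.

11.4 µg/L

k = ln 2 / 32.3 = 0.02146 h⁻¹
C(t) = C₀ e^(−kt) = 182 × e^(−0.02146 × 129) = 182 × e^(−2.768) = 182 × 0.06277 ≈ 11.4 µg/L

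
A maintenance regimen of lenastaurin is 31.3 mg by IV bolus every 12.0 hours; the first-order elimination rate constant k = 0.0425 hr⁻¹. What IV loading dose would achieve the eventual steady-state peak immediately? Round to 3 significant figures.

Accumulation ratio R = 1 / (1 − e^(−kτ)) = 1 / (1 − e^(−0.04250×12.0)) = 1 / (1 − 0.6005) = 2.503
Loading dose = maintenance dose × R = 31.3 × 2.503 ≈ 78.3 mg

78.3 mg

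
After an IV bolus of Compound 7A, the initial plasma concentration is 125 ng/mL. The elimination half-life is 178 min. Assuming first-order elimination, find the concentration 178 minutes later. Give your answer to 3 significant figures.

62.5 ng/mL

k = ln 2 / 178 = 0.003894 min⁻¹
178 min is 1.000 half-lives, so C = 125 × (1/2)^1.000 = 125 × 0.5000 ≈ 62.5 ng/mL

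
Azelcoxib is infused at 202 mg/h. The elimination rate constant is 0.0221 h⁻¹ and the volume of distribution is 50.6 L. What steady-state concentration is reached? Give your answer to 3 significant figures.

CL = k · V = 0.0221 × 50.6 = 1.118 L/h
Css = rate / CL = 202 / 1.118 ≈ 181 µg/mL

181 µg/mL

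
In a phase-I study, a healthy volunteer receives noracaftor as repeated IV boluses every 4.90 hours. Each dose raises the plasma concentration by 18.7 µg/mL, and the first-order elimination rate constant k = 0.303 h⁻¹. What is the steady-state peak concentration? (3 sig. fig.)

24.2 µg/mL

Fraction remaining after one interval: e^(−kτ) = e^(−0.3030 × 4.90) = 0.2266
R = 1 / (1 − 0.2266) = 1.293
Css,max = 18.7 × 1.293 ≈ 24.2 µg/mL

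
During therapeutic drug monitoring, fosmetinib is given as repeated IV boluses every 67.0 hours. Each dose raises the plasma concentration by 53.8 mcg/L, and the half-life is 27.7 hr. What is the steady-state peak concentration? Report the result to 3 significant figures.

k = ln 2 / 27.7 = 0.02502 hr⁻¹
Fraction remaining after one interval: e^(−kτ) = e^(−0.02502 × 67.0) = 0.1870
R = 1 / (1 − 0.1870) = 1.230
Css,max = 53.8 × 1.230 ≈ 66.2 mcg/L

66.2 mcg/L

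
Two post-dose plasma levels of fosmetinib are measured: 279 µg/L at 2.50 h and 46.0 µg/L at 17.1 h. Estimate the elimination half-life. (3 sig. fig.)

5.61 hours

k = ln(C₁/C₂) / (t₂ − t₁) = ln(279/46.0) / (17.1 − 2.50)
  = 1.803 / 14.60 = 0.1235 h⁻¹
t½ = ln 2 / k = ln 2 / 0.1235 ≈ 5.61 hours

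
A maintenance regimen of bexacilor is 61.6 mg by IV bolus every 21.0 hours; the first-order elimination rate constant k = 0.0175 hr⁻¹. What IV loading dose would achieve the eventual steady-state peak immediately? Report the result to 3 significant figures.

Accumulation ratio R = 1 / (1 − e^(−kτ)) = 1 / (1 − e^(−0.01750×21.0)) = 1 / (1 − 0.6925) = 3.252
Loading dose = maintenance dose × R = 61.6 × 3.252 ≈ 200 mg

200 mg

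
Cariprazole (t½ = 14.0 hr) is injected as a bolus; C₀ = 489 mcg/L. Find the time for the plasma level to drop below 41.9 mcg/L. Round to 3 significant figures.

k = ln 2 / 14.0 = 0.04951 hr⁻¹
C(t) = C₀ e^(−kt)  ⇒  t = ln(C₀/C) / k
t = ln(489/41.9) / 0.04951 = 2.457 / 0.04951 ≈ 49.6 hours

49.6 hours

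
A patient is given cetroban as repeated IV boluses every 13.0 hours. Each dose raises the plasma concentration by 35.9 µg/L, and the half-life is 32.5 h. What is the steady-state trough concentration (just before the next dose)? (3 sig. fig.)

k = ln 2 / 32.5 = 0.02133 h⁻¹
Fraction remaining after one interval: e^(−kτ) = e^(−0.02133 × 13.0) = 0.7579
R = 1 / (1 − 0.7579) = 4.130
Css,max = 35.9 × 4.130 = 148.3 µg/L
Css,min = Css,max × e^(−kτ) = 148.3 × 0.7579 ≈ 112 µg/L

112 µg/L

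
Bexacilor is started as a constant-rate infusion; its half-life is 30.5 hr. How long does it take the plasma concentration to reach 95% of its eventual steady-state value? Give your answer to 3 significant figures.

k = ln 2 / 30.5 = 0.02273 hr⁻¹
f = 1 − e^(−kt)  ⇒  t = −ln(1 − f) / k
t = −ln(1 − 0.95) / 0.02273 = 2.996 / 0.02273 ≈ 132 hours

132 hours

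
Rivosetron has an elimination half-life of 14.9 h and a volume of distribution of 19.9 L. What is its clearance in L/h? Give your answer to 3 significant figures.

0.926 L/h

k = ln 2 / t½ = ln 2 / 14.9 = 0.04652 h⁻¹
CL = k · V = 0.04652 × 19.9 ≈ 0.926 L/h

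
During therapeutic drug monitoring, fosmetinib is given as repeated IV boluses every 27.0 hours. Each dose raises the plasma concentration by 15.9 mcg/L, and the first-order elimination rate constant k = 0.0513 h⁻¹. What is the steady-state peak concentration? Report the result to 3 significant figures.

Fraction remaining after one interval: e^(−kτ) = e^(−0.05130 × 27.0) = 0.2503
R = 1 / (1 − 0.2503) = 1.334
Css,max = 15.9 × 1.334 ≈ 21.2 mcg/L

21.2 mcg/L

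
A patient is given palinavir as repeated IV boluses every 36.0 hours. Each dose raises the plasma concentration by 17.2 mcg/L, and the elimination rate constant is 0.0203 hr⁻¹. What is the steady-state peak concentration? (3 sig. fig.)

Fraction remaining after one interval: e^(−kτ) = e^(−0.02030 × 36.0) = 0.4815
R = 1 / (1 − 0.4815) = 1.929
Css,max = 17.2 × 1.929 ≈ 33.2 mcg/L

33.2 mcg/L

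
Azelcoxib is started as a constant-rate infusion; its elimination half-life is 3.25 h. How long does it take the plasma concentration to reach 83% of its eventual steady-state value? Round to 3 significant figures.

k = ln 2 / 3.25 = 0.2133 h⁻¹
f = 1 − e^(−kt)  ⇒  t = −ln(1 − f) / k
t = −ln(1 − 0.83) / 0.2133 = 1.772 / 0.2133 ≈ 8.31 hours

8.31 hours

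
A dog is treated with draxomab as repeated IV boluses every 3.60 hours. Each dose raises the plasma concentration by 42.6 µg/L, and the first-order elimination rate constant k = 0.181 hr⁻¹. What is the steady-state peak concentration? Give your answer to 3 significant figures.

Fraction remaining after one interval: e^(−kτ) = e^(−0.1810 × 3.60) = 0.5212
R = 1 / (1 − 0.5212) = 2.089
Css,max = 42.6 × 2.089 ≈ 89.0 µg/L

89.0 µg/L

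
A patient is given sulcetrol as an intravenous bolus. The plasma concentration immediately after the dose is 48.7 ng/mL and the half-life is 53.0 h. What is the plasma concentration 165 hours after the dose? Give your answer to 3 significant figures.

k = ln 2 / 53.0 = 0.01308 h⁻¹
C(t) = C₀ e^(−kt) = 48.7 × e^(−0.01308 × 165) = 48.7 × e^(−2.158) = 48.7 × 0.1156 ≈ 5.63 ng/mL

5.63 ng/mL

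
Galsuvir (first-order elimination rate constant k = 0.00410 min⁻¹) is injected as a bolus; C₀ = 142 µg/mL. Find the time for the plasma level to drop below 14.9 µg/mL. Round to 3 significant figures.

550 minutes

C(t) = C₀ e^(−kt)  ⇒  t = ln(C₀/C) / k
t = ln(142/14.9) / 0.004100 = 2.254 / 0.004100 ≈ 550 minutes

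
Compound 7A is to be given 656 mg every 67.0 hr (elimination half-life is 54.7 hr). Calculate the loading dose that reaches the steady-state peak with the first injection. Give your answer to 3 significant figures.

k = ln 2 / 54.7 = 0.01267 hr⁻¹
Accumulation ratio R = 1 / (1 − e^(−kτ)) = 1 / (1 − e^(−0.01267×67.0)) = 1 / (1 − 0.4278) = 1.748
Loading dose = maintenance dose × R = 656 × 1.748 ≈ 1150 mg

1150 mg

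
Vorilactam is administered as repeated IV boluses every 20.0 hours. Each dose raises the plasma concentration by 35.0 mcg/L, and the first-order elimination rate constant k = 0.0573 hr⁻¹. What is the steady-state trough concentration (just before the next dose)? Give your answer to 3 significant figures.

16.3 mcg/L

Fraction remaining after one interval: e^(−kτ) = e^(−0.05730 × 20.0) = 0.3179
R = 1 / (1 − 0.3179) = 1.466
Css,max = 35.0 × 1.466 = 51.31 mcg/L
Css,min = Css,max × e^(−kτ) = 51.31 × 0.3179 ≈ 16.3 mcg/L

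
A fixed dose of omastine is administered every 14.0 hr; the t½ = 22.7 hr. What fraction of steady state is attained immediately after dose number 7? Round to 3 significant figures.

k = ln 2 / 22.7 = 0.03054 hr⁻¹
f_n = 1 − e^(−nkτ) = 1 − e^(−7 × 0.03054 × 14.0) = 1 − e^(−2.992) = 1 − 0.05016 ≈ 0.950

0.950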